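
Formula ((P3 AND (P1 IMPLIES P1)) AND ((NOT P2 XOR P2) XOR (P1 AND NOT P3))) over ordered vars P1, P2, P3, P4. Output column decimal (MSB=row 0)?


Formula: ((P3 AND (P1 IMPLIES P1)) AND ((NOT P2 XOR P2) XOR (P1 AND NOT P3))) over P1, P2, P3, P4 (16 rows)
Evaluate each row (bits = P1,P2,P3,P4, MSB first):
  row 0 [0000]: ((0 AND (0 IMPLIES 0)) AND ((NOT 0 XOR 0) XOR (0 AND NOT 0))) -> 0
  row 1 [0001]: ((0 AND (0 IMPLIES 0)) AND ((NOT 0 XOR 0) XOR (0 AND NOT 0))) -> 0
  row 2 [0010]: ((1 AND (0 IMPLIES 0)) AND ((NOT 0 XOR 0) XOR (0 AND NOT 1))) -> 1
  row 3 [0011]: ((1 AND (0 IMPLIES 0)) AND ((NOT 0 XOR 0) XOR (0 AND NOT 1))) -> 1
  row 4 [0100]: ((0 AND (0 IMPLIES 0)) AND ((NOT 1 XOR 1) XOR (0 AND NOT 0))) -> 0
  row 5 [0101]: ((0 AND (0 IMPLIES 0)) AND ((NOT 1 XOR 1) XOR (0 AND NOT 0))) -> 0
  row 6 [0110]: ((1 AND (0 IMPLIES 0)) AND ((NOT 1 XOR 1) XOR (0 AND NOT 1))) -> 1
  row 7 [0111]: ((1 AND (0 IMPLIES 0)) AND ((NOT 1 XOR 1) XOR (0 AND NOT 1))) -> 1
  row 8 [1000]: ((0 AND (1 IMPLIES 1)) AND ((NOT 0 XOR 0) XOR (1 AND NOT 0))) -> 0
  row 9 [1001]: ((0 AND (1 IMPLIES 1)) AND ((NOT 0 XOR 0) XOR (1 AND NOT 0))) -> 0
  row 10 [1010]: ((1 AND (1 IMPLIES 1)) AND ((NOT 0 XOR 0) XOR (1 AND NOT 1))) -> 1
  row 11 [1011]: ((1 AND (1 IMPLIES 1)) AND ((NOT 0 XOR 0) XOR (1 AND NOT 1))) -> 1
  row 12 [1100]: ((0 AND (1 IMPLIES 1)) AND ((NOT 1 XOR 1) XOR (1 AND NOT 0))) -> 0
  row 13 [1101]: ((0 AND (1 IMPLIES 1)) AND ((NOT 1 XOR 1) XOR (1 AND NOT 0))) -> 0
  row 14 [1110]: ((1 AND (1 IMPLIES 1)) AND ((NOT 1 XOR 1) XOR (1 AND NOT 1))) -> 1
  row 15 [1111]: ((1 AND (1 IMPLIES 1)) AND ((NOT 1 XOR 1) XOR (1 AND NOT 1))) -> 1
Full result column, 4 rows per line (P1,P2 fixed per line; P3,P4 runs 00..11 left to right):
  rows 0-3 [P1,P2=00]: 0011  = hex 3
  rows 4-7 [P1,P2=01]: 0011  = hex 3
  rows 8-11 [P1,P2=10]: 0011  = hex 3
  rows 12-15 [P1,P2=11]: 0011  = hex 3
Output column (row 0 .. row 15) = 0011001100110011
Output column grouped in 4s = 0011 0011 0011 0011 = 0x3333
Convert to decimal digit by digit (value = value*16 + digit):
  3 -> 3
  3*16 + 3 = 51
  51*16 + 3 = 819
  819*16 + 3 = 13107
Decimal = 13107

13107


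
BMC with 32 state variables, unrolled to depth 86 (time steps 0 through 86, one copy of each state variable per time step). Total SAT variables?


BMC unrolls to depth k, creating one copy of each state var for steps 0..k.
Step count = 86 + 1 = 87 (steps 0 through 86)
Vars per step = 32
Total = 32 * 87 = 2784

2784


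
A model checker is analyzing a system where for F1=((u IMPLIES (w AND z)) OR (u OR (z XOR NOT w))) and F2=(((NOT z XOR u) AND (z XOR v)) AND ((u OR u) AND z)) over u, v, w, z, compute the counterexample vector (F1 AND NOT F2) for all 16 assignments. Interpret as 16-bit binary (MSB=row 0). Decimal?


F1 = ((u IMPLIES (w AND z)) OR (u OR (z XOR NOT w)))
F2 = (((NOT z XOR u) AND (z XOR v)) AND ((u OR u) AND z))
Counterexample to F1=>F2 is where F1=1 and F2=0.
Evaluate each row (bits = u,v,w,z, MSB first):
  row 0 [0000]: F1=1 F2=0 -> F1&~F2 -> 1
  row 1 [0001]: F1=1 F2=0 -> F1&~F2 -> 1
  row 2 [0010]: F1=1 F2=0 -> F1&~F2 -> 1
  row 3 [0011]: F1=1 F2=0 -> F1&~F2 -> 1
  row 4 [0100]: F1=1 F2=0 -> F1&~F2 -> 1
  row 5 [0101]: F1=1 F2=0 -> F1&~F2 -> 1
  row 6 [0110]: F1=1 F2=0 -> F1&~F2 -> 1
  row 7 [0111]: F1=1 F2=0 -> F1&~F2 -> 1
  row 8 [1000]: F1=1 F2=0 -> F1&~F2 -> 1
  row 9 [1001]: F1=1 F2=1 -> F1&~F2 -> 0
  row 10 [1010]: F1=1 F2=0 -> F1&~F2 -> 1
  row 11 [1011]: F1=1 F2=1 -> F1&~F2 -> 0
  row 12 [1100]: F1=1 F2=0 -> F1&~F2 -> 1
  row 13 [1101]: F1=1 F2=0 -> F1&~F2 -> 1
  row 14 [1110]: F1=1 F2=0 -> F1&~F2 -> 1
  row 15 [1111]: F1=1 F2=0 -> F1&~F2 -> 1
Full result column, 4 rows per line (u,v fixed per line; w,z runs 00..11 left to right):
  rows 0-3 [u,v=00]: 1111  = hex F
  rows 4-7 [u,v=01]: 1111  = hex F
  rows 8-11 [u,v=10]: 1010  = hex A
  rows 12-15 [u,v=11]: 1111  = hex F
Counterexample vector (row 0 .. row 15) = 1111111110101111
Output column grouped in 4s = 1111 1111 1010 1111 = 0xFFAF
Convert to decimal digit by digit (value = value*16 + digit):
  F -> 15
  15*16 + 15 (F) = 255
  255*16 + 10 (A) = 4090
  4090*16 + 15 (F) = 65455
Decimal = 65455

65455


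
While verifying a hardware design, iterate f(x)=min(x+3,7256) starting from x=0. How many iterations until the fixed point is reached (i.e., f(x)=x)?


Step 1: x=0, cap=7256, increment=3
Step 2: x grows by 3 each step until capped at 7256; fixed point is x=7256
Step 3: iterations = ceil(7256/3) = 2419

2419


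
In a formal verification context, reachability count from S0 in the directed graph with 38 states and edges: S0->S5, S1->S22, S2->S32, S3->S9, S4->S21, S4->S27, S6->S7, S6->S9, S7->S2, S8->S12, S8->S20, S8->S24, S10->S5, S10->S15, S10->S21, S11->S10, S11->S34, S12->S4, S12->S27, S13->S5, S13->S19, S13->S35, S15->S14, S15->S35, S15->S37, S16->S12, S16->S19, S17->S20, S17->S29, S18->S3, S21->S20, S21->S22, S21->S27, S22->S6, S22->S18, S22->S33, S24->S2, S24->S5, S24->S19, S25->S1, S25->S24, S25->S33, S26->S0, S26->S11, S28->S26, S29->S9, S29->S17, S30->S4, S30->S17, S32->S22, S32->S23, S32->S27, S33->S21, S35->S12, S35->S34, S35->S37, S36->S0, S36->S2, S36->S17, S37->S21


BFS from S0:
  layer 0: {S0}
  layer 1: {S5}
Reachable set: {S0, S5}
Count = 2

2


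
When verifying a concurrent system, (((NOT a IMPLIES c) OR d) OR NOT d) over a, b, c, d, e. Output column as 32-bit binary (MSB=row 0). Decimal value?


Formula: (((NOT a IMPLIES c) OR d) OR NOT d) over a, b, c, d, e (32 rows)
Evaluate each row (bits = a,b,c,d,e, MSB first):
  row 0 [00000]: (((NOT 0 IMPLIES 0) OR 0) OR NOT 0) -> 1
  row 1 [00001]: (((NOT 0 IMPLIES 0) OR 0) OR NOT 0) -> 1
  row 2 [00010]: (((NOT 0 IMPLIES 0) OR 1) OR NOT 1) -> 1
  row 3 [00011]: (((NOT 0 IMPLIES 0) OR 1) OR NOT 1) -> 1
  row 4 [00100]: (((NOT 0 IMPLIES 1) OR 0) OR NOT 0) -> 1
  row 5 [00101]: (((NOT 0 IMPLIES 1) OR 0) OR NOT 0) -> 1
  row 6 [00110]: (((NOT 0 IMPLIES 1) OR 1) OR NOT 1) -> 1
  row 7 [00111]: (((NOT 0 IMPLIES 1) OR 1) OR NOT 1) -> 1
  row 8 [01000]: (((NOT 0 IMPLIES 0) OR 0) OR NOT 0) -> 1
  row 9 [01001]: (((NOT 0 IMPLIES 0) OR 0) OR NOT 0) -> 1
  row 10 [01010]: (((NOT 0 IMPLIES 0) OR 1) OR NOT 1) -> 1
  row 11 [01011]: (((NOT 0 IMPLIES 0) OR 1) OR NOT 1) -> 1
  row 12 [01100]: (((NOT 0 IMPLIES 1) OR 0) OR NOT 0) -> 1
  row 13 [01101]: (((NOT 0 IMPLIES 1) OR 0) OR NOT 0) -> 1
  row 14 [01110]: (((NOT 0 IMPLIES 1) OR 1) OR NOT 1) -> 1
  row 15 [01111]: (((NOT 0 IMPLIES 1) OR 1) OR NOT 1) -> 1
  row 16 [10000]: (((NOT 1 IMPLIES 0) OR 0) OR NOT 0) -> 1
  row 17 [10001]: (((NOT 1 IMPLIES 0) OR 0) OR NOT 0) -> 1
  row 18 [10010]: (((NOT 1 IMPLIES 0) OR 1) OR NOT 1) -> 1
  row 19 [10011]: (((NOT 1 IMPLIES 0) OR 1) OR NOT 1) -> 1
  row 20 [10100]: (((NOT 1 IMPLIES 1) OR 0) OR NOT 0) -> 1
  row 21 [10101]: (((NOT 1 IMPLIES 1) OR 0) OR NOT 0) -> 1
  row 22 [10110]: (((NOT 1 IMPLIES 1) OR 1) OR NOT 1) -> 1
  row 23 [10111]: (((NOT 1 IMPLIES 1) OR 1) OR NOT 1) -> 1
  row 24 [11000]: (((NOT 1 IMPLIES 0) OR 0) OR NOT 0) -> 1
  row 25 [11001]: (((NOT 1 IMPLIES 0) OR 0) OR NOT 0) -> 1
  row 26 [11010]: (((NOT 1 IMPLIES 0) OR 1) OR NOT 1) -> 1
  row 27 [11011]: (((NOT 1 IMPLIES 0) OR 1) OR NOT 1) -> 1
  row 28 [11100]: (((NOT 1 IMPLIES 1) OR 0) OR NOT 0) -> 1
  row 29 [11101]: (((NOT 1 IMPLIES 1) OR 0) OR NOT 0) -> 1
  row 30 [11110]: (((NOT 1 IMPLIES 1) OR 1) OR NOT 1) -> 1
  row 31 [11111]: (((NOT 1 IMPLIES 1) OR 1) OR NOT 1) -> 1
Full result column, 4 rows per line (a,b,c fixed per line; d,e runs 00..11 left to right):
  rows 0-3 [a,b,c=000]: 1111  = hex F
  rows 4-7 [a,b,c=001]: 1111  = hex F
  rows 8-11 [a,b,c=010]: 1111  = hex F
  rows 12-15 [a,b,c=011]: 1111  = hex F
  rows 16-19 [a,b,c=100]: 1111  = hex F
  rows 20-23 [a,b,c=101]: 1111  = hex F
  rows 24-27 [a,b,c=110]: 1111  = hex F
  rows 28-31 [a,b,c=111]: 1111  = hex F
Output column (row 0 .. row 31) = 11111111111111111111111111111111
Output column grouped in 4s = 1111 1111 1111 1111 1111 1111 1111 1111 = 0xFFFFFFFF
Convert to decimal digit by digit (value = value*16 + digit):
  F -> 15
  15*16 + 15 (F) = 255
  255*16 + 15 (F) = 4095
  4095*16 + 15 (F) = 65535
  65535*16 + 15 (F) = 1048575
  1048575*16 + 15 (F) = 16777215
  16777215*16 + 15 (F) = 268435455
  268435455*16 + 15 (F) = 4294967295
Decimal = 4294967295

4294967295


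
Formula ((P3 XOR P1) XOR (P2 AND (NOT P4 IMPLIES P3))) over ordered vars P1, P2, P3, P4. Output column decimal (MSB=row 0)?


Formula: ((P3 XOR P1) XOR (P2 AND (NOT P4 IMPLIES P3))) over P1, P2, P3, P4 (16 rows)
Evaluate each row (bits = P1,P2,P3,P4, MSB first):
  row 0 [0000]: ((0 XOR 0) XOR (0 AND (NOT 0 IMPLIES 0))) -> 0
  row 1 [0001]: ((0 XOR 0) XOR (0 AND (NOT 1 IMPLIES 0))) -> 0
  row 2 [0010]: ((1 XOR 0) XOR (0 AND (NOT 0 IMPLIES 1))) -> 1
  row 3 [0011]: ((1 XOR 0) XOR (0 AND (NOT 1 IMPLIES 1))) -> 1
  row 4 [0100]: ((0 XOR 0) XOR (1 AND (NOT 0 IMPLIES 0))) -> 0
  row 5 [0101]: ((0 XOR 0) XOR (1 AND (NOT 1 IMPLIES 0))) -> 1
  row 6 [0110]: ((1 XOR 0) XOR (1 AND (NOT 0 IMPLIES 1))) -> 0
  row 7 [0111]: ((1 XOR 0) XOR (1 AND (NOT 1 IMPLIES 1))) -> 0
  row 8 [1000]: ((0 XOR 1) XOR (0 AND (NOT 0 IMPLIES 0))) -> 1
  row 9 [1001]: ((0 XOR 1) XOR (0 AND (NOT 1 IMPLIES 0))) -> 1
  row 10 [1010]: ((1 XOR 1) XOR (0 AND (NOT 0 IMPLIES 1))) -> 0
  row 11 [1011]: ((1 XOR 1) XOR (0 AND (NOT 1 IMPLIES 1))) -> 0
  row 12 [1100]: ((0 XOR 1) XOR (1 AND (NOT 0 IMPLIES 0))) -> 1
  row 13 [1101]: ((0 XOR 1) XOR (1 AND (NOT 1 IMPLIES 0))) -> 0
  row 14 [1110]: ((1 XOR 1) XOR (1 AND (NOT 0 IMPLIES 1))) -> 1
  row 15 [1111]: ((1 XOR 1) XOR (1 AND (NOT 1 IMPLIES 1))) -> 1
Full result column, 4 rows per line (P1,P2 fixed per line; P3,P4 runs 00..11 left to right):
  rows 0-3 [P1,P2=00]: 0011  = hex 3
  rows 4-7 [P1,P2=01]: 0100  = hex 4
  rows 8-11 [P1,P2=10]: 1100  = hex C
  rows 12-15 [P1,P2=11]: 1011  = hex B
Output column (row 0 .. row 15) = 0011010011001011
Output column grouped in 4s = 0011 0100 1100 1011 = 0x34CB
Convert to decimal digit by digit (value = value*16 + digit):
  3 -> 3
  3*16 + 4 = 52
  52*16 + 12 (C) = 844
  844*16 + 11 (B) = 13515
Decimal = 13515

13515


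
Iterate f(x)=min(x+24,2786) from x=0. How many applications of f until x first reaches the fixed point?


Step 1: x=0, cap=2786, increment=24
Step 2: x grows by 24 each step until capped at 2786; fixed point is x=2786
Step 3: iterations = ceil(2786/24) = 117

117


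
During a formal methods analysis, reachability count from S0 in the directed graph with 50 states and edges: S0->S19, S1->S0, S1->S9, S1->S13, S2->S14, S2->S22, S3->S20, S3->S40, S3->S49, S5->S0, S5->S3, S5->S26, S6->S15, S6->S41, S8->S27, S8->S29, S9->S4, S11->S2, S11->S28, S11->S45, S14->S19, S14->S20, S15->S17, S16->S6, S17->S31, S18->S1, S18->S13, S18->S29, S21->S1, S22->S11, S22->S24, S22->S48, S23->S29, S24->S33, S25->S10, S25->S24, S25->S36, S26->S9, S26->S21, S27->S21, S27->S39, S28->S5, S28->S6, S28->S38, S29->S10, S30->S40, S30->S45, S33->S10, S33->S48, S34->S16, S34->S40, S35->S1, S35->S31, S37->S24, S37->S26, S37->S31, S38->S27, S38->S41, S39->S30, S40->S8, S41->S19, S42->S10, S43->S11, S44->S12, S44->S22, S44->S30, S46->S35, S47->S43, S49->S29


BFS from S0:
  layer 0: {S0}
  layer 1: {S19}
Reachable set: {S0, S19}
Count = 2

2


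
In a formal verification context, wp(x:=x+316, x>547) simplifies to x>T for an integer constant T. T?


Formula: wp(x:=E, P) = P[E/x] (substitute E for x in postcondition)
Step 1: Postcondition: x>547
Step 2: Substitute x+316 for x: x+316>547
Step 3: Solve for x: x > 547-316 = 231

231


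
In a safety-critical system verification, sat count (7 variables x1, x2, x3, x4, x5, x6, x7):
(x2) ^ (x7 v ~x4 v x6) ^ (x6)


CNF with 3 clauses over 7 vars (128 assignments).
An assignment satisfies CNF iff every clause has >=1 true literal.
Check each row (bits = x1,x2,x3,x4,x5,x6,x7; clause T/F shown):
  row 0 [0000000]: clauses=FTF -> 0
  row 1 [0000001]: clauses=FTF -> 0
  row 2 [0000010]: clauses=FTT -> 0
  row 3 [0000011]: clauses=FTT -> 0
  row 4 [0000100]: clauses=FTF -> 0
  (every remaining row is evaluated the same way; all 128 results are listed next)
Full result column, 8 rows per line (x1,x2,x3,x4 fixed per line; x5,x6,x7 runs 000..111 left to right):
  rows 0-7 [x1,x2,x3,x4=0000]: 00000000  (ones: 0)
  rows 8-15 [x1,x2,x3,x4=0001]: 00000000  (ones: 0)
  rows 16-23 [x1,x2,x3,x4=0010]: 00000000  (ones: 0)
  rows 24-31 [x1,x2,x3,x4=0011]: 00000000  (ones: 0)
  rows 32-39 [x1,x2,x3,x4=0100]: 00110011  (ones: 4)
  rows 40-47 [x1,x2,x3,x4=0101]: 00110011  (ones: 4)
  rows 48-55 [x1,x2,x3,x4=0110]: 00110011  (ones: 4)
  rows 56-63 [x1,x2,x3,x4=0111]: 00110011  (ones: 4)
  rows 64-71 [x1,x2,x3,x4=1000]: 00000000  (ones: 0)
  rows 72-79 [x1,x2,x3,x4=1001]: 00000000  (ones: 0)
  rows 80-87 [x1,x2,x3,x4=1010]: 00000000  (ones: 0)
  rows 88-95 [x1,x2,x3,x4=1011]: 00000000  (ones: 0)
  rows 96-103 [x1,x2,x3,x4=1100]: 00110011  (ones: 4)
  rows 104-111 [x1,x2,x3,x4=1101]: 00110011  (ones: 4)
  rows 112-119 [x1,x2,x3,x4=1110]: 00110011  (ones: 4)
  rows 120-127 [x1,x2,x3,x4=1111]: 00110011  (ones: 4)
Satisfying assignments = 0+0+0+0+4+4+4+4+0+0+0+0+4+4+4+4 = 32

32


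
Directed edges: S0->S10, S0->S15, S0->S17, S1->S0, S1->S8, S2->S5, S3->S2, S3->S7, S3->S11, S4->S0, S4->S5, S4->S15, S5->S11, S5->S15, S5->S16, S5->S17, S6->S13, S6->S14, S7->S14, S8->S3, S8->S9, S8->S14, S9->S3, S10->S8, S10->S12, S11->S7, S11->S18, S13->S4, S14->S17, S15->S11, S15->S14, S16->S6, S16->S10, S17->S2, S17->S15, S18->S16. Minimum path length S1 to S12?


BFS layer-by-layer from S1:
  dist 0: {S1}
  dist 1: {S0, S8}
  dist 2: {S3, S9, S10, S14, S15, S17}
  dist 3: {S2, S7, S11, S12}
  -> S12 reached at distance 3
Shortest path length = 3

3


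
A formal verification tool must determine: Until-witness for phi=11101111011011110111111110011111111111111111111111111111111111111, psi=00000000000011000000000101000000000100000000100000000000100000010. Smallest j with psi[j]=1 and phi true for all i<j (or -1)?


(phi U psi) at 0: need smallest j with psi[j]=1 and phi[i]=1 for all i in [0,j).
Scan from step 0:
  step 0: phi=1, psi=0 -> continue
  step 1: phi=1, psi=0 -> continue
  step 2: phi=1, psi=0 -> continue
  step 3: phi=0 -> phi-prefix broken from here
  step 12: psi=1 but phi already failed -> not a witness
  step 13: psi=1 but phi already failed -> not a witness
  step 23: psi=1 but phi already failed -> not a witness
  step 25: psi=1 but phi already failed -> not a witness
  step 35: psi=1 but phi already failed -> not a witness
  step 44: psi=1 but phi already failed -> not a witness
  step 56: psi=1 but phi already failed -> not a witness
  step 63: psi=1 but phi already failed -> not a witness
  end of trace: no witness -> -1
Witness step = -1

-1


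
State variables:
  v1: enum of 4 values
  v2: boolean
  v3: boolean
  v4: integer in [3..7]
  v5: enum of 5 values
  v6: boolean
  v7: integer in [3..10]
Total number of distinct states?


State space = product of domain sizes of all variables.
Domain sizes:
  v1 (enum of 4 values): 4
  v2 (boolean): 2
  v3 (boolean): 2
  v4 (integer in [3..7]): 5
  v5 (enum of 5 values): 5
  v6 (boolean): 2
  v7 (integer in [3..10]): 8
Product = 4 * 2 * 2 * 5 * 5 * 2 * 8 = 6400

6400


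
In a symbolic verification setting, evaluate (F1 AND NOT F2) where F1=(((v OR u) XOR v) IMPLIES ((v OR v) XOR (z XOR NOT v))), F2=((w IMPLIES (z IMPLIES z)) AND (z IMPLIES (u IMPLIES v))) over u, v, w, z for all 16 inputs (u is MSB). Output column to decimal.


F1 = (((v OR u) XOR v) IMPLIES ((v OR v) XOR (z XOR NOT v)))
F2 = ((w IMPLIES (z IMPLIES z)) AND (z IMPLIES (u IMPLIES v)))
Counterexample to F1=>F2 is where F1=1 and F2=0.
Evaluate each row (bits = u,v,w,z, MSB first):
  row 0 [0000]: F1=1 F2=1 -> F1&~F2 -> 0
  row 1 [0001]: F1=1 F2=1 -> F1&~F2 -> 0
  row 2 [0010]: F1=1 F2=1 -> F1&~F2 -> 0
  row 3 [0011]: F1=1 F2=1 -> F1&~F2 -> 0
  row 4 [0100]: F1=1 F2=1 -> F1&~F2 -> 0
  row 5 [0101]: F1=1 F2=1 -> F1&~F2 -> 0
  row 6 [0110]: F1=1 F2=1 -> F1&~F2 -> 0
  row 7 [0111]: F1=1 F2=1 -> F1&~F2 -> 0
  row 8 [1000]: F1=1 F2=1 -> F1&~F2 -> 0
  row 9 [1001]: F1=0 F2=0 -> F1&~F2 -> 0
  row 10 [1010]: F1=1 F2=1 -> F1&~F2 -> 0
  row 11 [1011]: F1=0 F2=0 -> F1&~F2 -> 0
  row 12 [1100]: F1=1 F2=1 -> F1&~F2 -> 0
  row 13 [1101]: F1=1 F2=1 -> F1&~F2 -> 0
  row 14 [1110]: F1=1 F2=1 -> F1&~F2 -> 0
  row 15 [1111]: F1=1 F2=1 -> F1&~F2 -> 0
Full result column, 4 rows per line (u,v fixed per line; w,z runs 00..11 left to right):
  rows 0-3 [u,v=00]: 0000  = hex 0
  rows 4-7 [u,v=01]: 0000  = hex 0
  rows 8-11 [u,v=10]: 0000  = hex 0
  rows 12-15 [u,v=11]: 0000  = hex 0
Counterexample vector (row 0 .. row 15) = 0000000000000000
Output column grouped in 4s = 0000 0000 0000 0000 = 0x0000
Convert to decimal digit by digit (value = value*16 + digit):
  0 -> 0
  0*16 + 0 = 0
  0*16 + 0 = 0
  0*16 + 0 = 0
Decimal = 0

0


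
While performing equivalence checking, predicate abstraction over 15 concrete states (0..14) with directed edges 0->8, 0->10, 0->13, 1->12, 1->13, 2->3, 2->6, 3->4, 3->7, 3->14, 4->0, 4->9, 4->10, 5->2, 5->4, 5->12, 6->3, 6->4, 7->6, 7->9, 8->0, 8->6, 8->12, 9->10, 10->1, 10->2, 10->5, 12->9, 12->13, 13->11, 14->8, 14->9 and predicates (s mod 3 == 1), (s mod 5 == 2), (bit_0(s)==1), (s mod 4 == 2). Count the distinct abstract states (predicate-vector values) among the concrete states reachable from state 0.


BFS from 0:
Concrete reachable: {0, 1, 2, 3, 4, 5, 6, 7, 8, 9, 10, 11, 12, 13, 14}
Abstract via predicates (s mod 3 == 1), (s mod 5 == 2), (bit_0(s)==1), (s mod 4 == 2):
  (0,0,0,0) <- {0, 8}
  (0,0,0,1) <- {6, 14}
  (0,0,1,0) <- {3, 5, 9, 11}
  (0,1,0,0) <- {12}
  (0,1,0,1) <- {2}
  (1,0,0,0) <- {4}
  (1,0,0,1) <- {10}
  (1,0,1,0) <- {1, 13}
  (1,1,1,0) <- {7}
Distinct abstract states = 9

9


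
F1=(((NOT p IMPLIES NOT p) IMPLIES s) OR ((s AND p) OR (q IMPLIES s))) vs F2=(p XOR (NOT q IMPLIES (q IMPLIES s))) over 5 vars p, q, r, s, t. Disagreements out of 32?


F1 = (((NOT p IMPLIES NOT p) IMPLIES s) OR ((s AND p) OR (q IMPLIES s)))
F2 = (p XOR (NOT q IMPLIES (q IMPLIES s)))
Evaluate both on each of 32 rows (bits = p,q,r,s,t):
  row 0 [00000]: F1=1 F2=1 -> 0
  row 1 [00001]: F1=1 F2=1 -> 0
  row 2 [00010]: F1=1 F2=1 -> 0
  row 3 [00011]: F1=1 F2=1 -> 0
  row 4 [00100]: F1=1 F2=1 -> 0
  row 5 [00101]: F1=1 F2=1 -> 0
  row 6 [00110]: F1=1 F2=1 -> 0
  row 7 [00111]: F1=1 F2=1 -> 0
  row 8 [01000]: F1=0 F2=1 (differ) -> 1
  row 9 [01001]: F1=0 F2=1 (differ) -> 1
  row 10 [01010]: F1=1 F2=1 -> 0
  row 11 [01011]: F1=1 F2=1 -> 0
  row 12 [01100]: F1=0 F2=1 (differ) -> 1
  row 13 [01101]: F1=0 F2=1 (differ) -> 1
  row 14 [01110]: F1=1 F2=1 -> 0
  row 15 [01111]: F1=1 F2=1 -> 0
  row 16 [10000]: F1=1 F2=0 (differ) -> 1
  row 17 [10001]: F1=1 F2=0 (differ) -> 1
  row 18 [10010]: F1=1 F2=0 (differ) -> 1
  row 19 [10011]: F1=1 F2=0 (differ) -> 1
  row 20 [10100]: F1=1 F2=0 (differ) -> 1
  row 21 [10101]: F1=1 F2=0 (differ) -> 1
  row 22 [10110]: F1=1 F2=0 (differ) -> 1
  row 23 [10111]: F1=1 F2=0 (differ) -> 1
  row 24 [11000]: F1=0 F2=0 -> 0
  row 25 [11001]: F1=0 F2=0 -> 0
  row 26 [11010]: F1=1 F2=0 (differ) -> 1
  row 27 [11011]: F1=1 F2=0 (differ) -> 1
  row 28 [11100]: F1=0 F2=0 -> 0
  row 29 [11101]: F1=0 F2=0 -> 0
  row 30 [11110]: F1=1 F2=0 (differ) -> 1
  row 31 [11111]: F1=1 F2=0 (differ) -> 1
Full result column, 8 rows per line (p,q fixed per line; r,s,t runs 000..111 left to right):
  rows 0-7 [p,q=00]: 00000000  (ones: 0)
  rows 8-15 [p,q=01]: 11001100  (ones: 4)
  rows 16-23 [p,q=10]: 11111111  (ones: 8)
  rows 24-31 [p,q=11]: 00110011  (ones: 4)
Disagreements = 0+4+8+4 = 16

16


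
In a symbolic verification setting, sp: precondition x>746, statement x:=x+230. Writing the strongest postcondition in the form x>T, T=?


Formula: sp(P, x:=E) = exists old_x. (x = E[old_x/x]) AND P[old_x/x] (old_x is the value of x before the assignment; eliminate old_x by solving x = E[old_x/x] for old_x)
Step 1: Precondition P: x>746, i.e. old_x > 746
Step 2: Assignment gives x = old_x + 230, so old_x = x - 230
Step 3: Substitute into P: x - 230 > 746
Step 4: Simplify: x > 746+230 = 976

976


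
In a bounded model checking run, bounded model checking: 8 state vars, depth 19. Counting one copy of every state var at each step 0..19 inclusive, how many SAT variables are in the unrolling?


BMC unrolls to depth k, creating one copy of each state var for steps 0..k.
Step count = 19 + 1 = 20 (steps 0 through 19)
Vars per step = 8
Total = 8 * 20 = 160

160


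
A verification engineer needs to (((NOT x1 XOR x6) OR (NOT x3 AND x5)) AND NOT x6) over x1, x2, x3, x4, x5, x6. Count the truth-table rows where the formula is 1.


Formula: (((NOT x1 XOR x6) OR (NOT x3 AND x5)) AND NOT x6) over 6 vars (64 rows)
Evaluate each row (x1, x2, x3, x4, x5, x6 as bits, MSB first):
  row 0 [000000]: (((NOT 0 XOR 0) OR (NOT 0 AND 0)) AND NOT 0) -> 1
  row 1 [000001]: (((NOT 0 XOR 1) OR (NOT 0 AND 0)) AND NOT 1) -> 0
  row 2 [000010]: (((NOT 0 XOR 0) OR (NOT 0 AND 1)) AND NOT 0) -> 1
  row 3 [000011]: (((NOT 0 XOR 1) OR (NOT 0 AND 1)) AND NOT 1) -> 0
  row 4 [000100]: (((NOT 0 XOR 0) OR (NOT 0 AND 0)) AND NOT 0) -> 1
  (every remaining row is evaluated the same way; all 64 results are listed next)
Full result column, 8 rows per line (x1,x2,x3 fixed per line; x4,x5,x6 runs 000..111 left to right):
  rows 0-7 [x1,x2,x3=000]: 10101010  (ones: 4)
  rows 8-15 [x1,x2,x3=001]: 10101010  (ones: 4)
  rows 16-23 [x1,x2,x3=010]: 10101010  (ones: 4)
  rows 24-31 [x1,x2,x3=011]: 10101010  (ones: 4)
  rows 32-39 [x1,x2,x3=100]: 00100010  (ones: 2)
  rows 40-47 [x1,x2,x3=101]: 00000000  (ones: 0)
  rows 48-55 [x1,x2,x3=110]: 00100010  (ones: 2)
  rows 56-63 [x1,x2,x3=111]: 00000000  (ones: 0)
Count of 1-rows = 4+4+4+4+2+0+2+0 = 20

20


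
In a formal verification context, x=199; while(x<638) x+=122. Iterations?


Step 1: x goes from 199 toward 638 by 122; the body runs while x<638, so iterations = ceil((bound-start)/step)
Step 2: Distance=439
Step 3: ceil(439/122)=4

4


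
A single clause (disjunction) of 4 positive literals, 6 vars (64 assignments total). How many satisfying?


Step 1: Total=2^6=64
Step 2: Unsat when all 4 false: 2^2=4
Step 3: Sat=64-4=60

60


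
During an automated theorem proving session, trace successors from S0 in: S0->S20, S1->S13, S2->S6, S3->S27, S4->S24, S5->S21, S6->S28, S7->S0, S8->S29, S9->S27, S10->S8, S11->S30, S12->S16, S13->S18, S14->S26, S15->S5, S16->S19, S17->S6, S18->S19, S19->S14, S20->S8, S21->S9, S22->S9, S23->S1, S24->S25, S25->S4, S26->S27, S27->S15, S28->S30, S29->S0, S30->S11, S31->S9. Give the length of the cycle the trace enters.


Trace from S0 until a state repeats:
  S0 -> S20 -> S8 -> S29 -> S0
S0 first seen at step 0, revisited at step 4.
Cycle length = 4 - 0 = 4

4


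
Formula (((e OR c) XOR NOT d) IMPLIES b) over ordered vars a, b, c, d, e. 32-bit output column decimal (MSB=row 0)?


Formula: (((e OR c) XOR NOT d) IMPLIES b) over a, b, c, d, e (32 rows)
Evaluate each row (bits = a,b,c,d,e, MSB first):
  row 0 [00000]: (((0 OR 0) XOR NOT 0) IMPLIES 0) -> 0
  row 1 [00001]: (((1 OR 0) XOR NOT 0) IMPLIES 0) -> 1
  row 2 [00010]: (((0 OR 0) XOR NOT 1) IMPLIES 0) -> 1
  row 3 [00011]: (((1 OR 0) XOR NOT 1) IMPLIES 0) -> 0
  row 4 [00100]: (((0 OR 1) XOR NOT 0) IMPLIES 0) -> 1
  row 5 [00101]: (((1 OR 1) XOR NOT 0) IMPLIES 0) -> 1
  row 6 [00110]: (((0 OR 1) XOR NOT 1) IMPLIES 0) -> 0
  row 7 [00111]: (((1 OR 1) XOR NOT 1) IMPLIES 0) -> 0
  row 8 [01000]: (((0 OR 0) XOR NOT 0) IMPLIES 1) -> 1
  row 9 [01001]: (((1 OR 0) XOR NOT 0) IMPLIES 1) -> 1
  row 10 [01010]: (((0 OR 0) XOR NOT 1) IMPLIES 1) -> 1
  row 11 [01011]: (((1 OR 0) XOR NOT 1) IMPLIES 1) -> 1
  row 12 [01100]: (((0 OR 1) XOR NOT 0) IMPLIES 1) -> 1
  row 13 [01101]: (((1 OR 1) XOR NOT 0) IMPLIES 1) -> 1
  row 14 [01110]: (((0 OR 1) XOR NOT 1) IMPLIES 1) -> 1
  row 15 [01111]: (((1 OR 1) XOR NOT 1) IMPLIES 1) -> 1
  row 16 [10000]: (((0 OR 0) XOR NOT 0) IMPLIES 0) -> 0
  row 17 [10001]: (((1 OR 0) XOR NOT 0) IMPLIES 0) -> 1
  row 18 [10010]: (((0 OR 0) XOR NOT 1) IMPLIES 0) -> 1
  row 19 [10011]: (((1 OR 0) XOR NOT 1) IMPLIES 0) -> 0
  row 20 [10100]: (((0 OR 1) XOR NOT 0) IMPLIES 0) -> 1
  row 21 [10101]: (((1 OR 1) XOR NOT 0) IMPLIES 0) -> 1
  row 22 [10110]: (((0 OR 1) XOR NOT 1) IMPLIES 0) -> 0
  row 23 [10111]: (((1 OR 1) XOR NOT 1) IMPLIES 0) -> 0
  row 24 [11000]: (((0 OR 0) XOR NOT 0) IMPLIES 1) -> 1
  row 25 [11001]: (((1 OR 0) XOR NOT 0) IMPLIES 1) -> 1
  row 26 [11010]: (((0 OR 0) XOR NOT 1) IMPLIES 1) -> 1
  row 27 [11011]: (((1 OR 0) XOR NOT 1) IMPLIES 1) -> 1
  row 28 [11100]: (((0 OR 1) XOR NOT 0) IMPLIES 1) -> 1
  row 29 [11101]: (((1 OR 1) XOR NOT 0) IMPLIES 1) -> 1
  row 30 [11110]: (((0 OR 1) XOR NOT 1) IMPLIES 1) -> 1
  row 31 [11111]: (((1 OR 1) XOR NOT 1) IMPLIES 1) -> 1
Full result column, 4 rows per line (a,b,c fixed per line; d,e runs 00..11 left to right):
  rows 0-3 [a,b,c=000]: 0110  = hex 6
  rows 4-7 [a,b,c=001]: 1100  = hex C
  rows 8-11 [a,b,c=010]: 1111  = hex F
  rows 12-15 [a,b,c=011]: 1111  = hex F
  rows 16-19 [a,b,c=100]: 0110  = hex 6
  rows 20-23 [a,b,c=101]: 1100  = hex C
  rows 24-27 [a,b,c=110]: 1111  = hex F
  rows 28-31 [a,b,c=111]: 1111  = hex F
Output column (row 0 .. row 31) = 01101100111111110110110011111111
Output column grouped in 4s = 0110 1100 1111 1111 0110 1100 1111 1111 = 0x6CFF6CFF
Convert to decimal digit by digit (value = value*16 + digit):
  6 -> 6
  6*16 + 12 (C) = 108
  108*16 + 15 (F) = 1743
  1743*16 + 15 (F) = 27903
  27903*16 + 6 = 446454
  446454*16 + 12 (C) = 7143276
  7143276*16 + 15 (F) = 114292431
  114292431*16 + 15 (F) = 1828678911
Decimal = 1828678911

1828678911


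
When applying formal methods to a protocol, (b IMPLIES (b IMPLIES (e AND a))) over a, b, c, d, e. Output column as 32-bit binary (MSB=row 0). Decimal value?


Formula: (b IMPLIES (b IMPLIES (e AND a))) over a, b, c, d, e (32 rows)
Evaluate each row (bits = a,b,c,d,e, MSB first):
  row 0 [00000]: (0 IMPLIES (0 IMPLIES (0 AND 0))) -> 1
  row 1 [00001]: (0 IMPLIES (0 IMPLIES (1 AND 0))) -> 1
  row 2 [00010]: (0 IMPLIES (0 IMPLIES (0 AND 0))) -> 1
  row 3 [00011]: (0 IMPLIES (0 IMPLIES (1 AND 0))) -> 1
  row 4 [00100]: (0 IMPLIES (0 IMPLIES (0 AND 0))) -> 1
  row 5 [00101]: (0 IMPLIES (0 IMPLIES (1 AND 0))) -> 1
  row 6 [00110]: (0 IMPLIES (0 IMPLIES (0 AND 0))) -> 1
  row 7 [00111]: (0 IMPLIES (0 IMPLIES (1 AND 0))) -> 1
  row 8 [01000]: (1 IMPLIES (1 IMPLIES (0 AND 0))) -> 0
  row 9 [01001]: (1 IMPLIES (1 IMPLIES (1 AND 0))) -> 0
  row 10 [01010]: (1 IMPLIES (1 IMPLIES (0 AND 0))) -> 0
  row 11 [01011]: (1 IMPLIES (1 IMPLIES (1 AND 0))) -> 0
  row 12 [01100]: (1 IMPLIES (1 IMPLIES (0 AND 0))) -> 0
  row 13 [01101]: (1 IMPLIES (1 IMPLIES (1 AND 0))) -> 0
  row 14 [01110]: (1 IMPLIES (1 IMPLIES (0 AND 0))) -> 0
  row 15 [01111]: (1 IMPLIES (1 IMPLIES (1 AND 0))) -> 0
  row 16 [10000]: (0 IMPLIES (0 IMPLIES (0 AND 1))) -> 1
  row 17 [10001]: (0 IMPLIES (0 IMPLIES (1 AND 1))) -> 1
  row 18 [10010]: (0 IMPLIES (0 IMPLIES (0 AND 1))) -> 1
  row 19 [10011]: (0 IMPLIES (0 IMPLIES (1 AND 1))) -> 1
  row 20 [10100]: (0 IMPLIES (0 IMPLIES (0 AND 1))) -> 1
  row 21 [10101]: (0 IMPLIES (0 IMPLIES (1 AND 1))) -> 1
  row 22 [10110]: (0 IMPLIES (0 IMPLIES (0 AND 1))) -> 1
  row 23 [10111]: (0 IMPLIES (0 IMPLIES (1 AND 1))) -> 1
  row 24 [11000]: (1 IMPLIES (1 IMPLIES (0 AND 1))) -> 0
  row 25 [11001]: (1 IMPLIES (1 IMPLIES (1 AND 1))) -> 1
  row 26 [11010]: (1 IMPLIES (1 IMPLIES (0 AND 1))) -> 0
  row 27 [11011]: (1 IMPLIES (1 IMPLIES (1 AND 1))) -> 1
  row 28 [11100]: (1 IMPLIES (1 IMPLIES (0 AND 1))) -> 0
  row 29 [11101]: (1 IMPLIES (1 IMPLIES (1 AND 1))) -> 1
  row 30 [11110]: (1 IMPLIES (1 IMPLIES (0 AND 1))) -> 0
  row 31 [11111]: (1 IMPLIES (1 IMPLIES (1 AND 1))) -> 1
Full result column, 4 rows per line (a,b,c fixed per line; d,e runs 00..11 left to right):
  rows 0-3 [a,b,c=000]: 1111  = hex F
  rows 4-7 [a,b,c=001]: 1111  = hex F
  rows 8-11 [a,b,c=010]: 0000  = hex 0
  rows 12-15 [a,b,c=011]: 0000  = hex 0
  rows 16-19 [a,b,c=100]: 1111  = hex F
  rows 20-23 [a,b,c=101]: 1111  = hex F
  rows 24-27 [a,b,c=110]: 0101  = hex 5
  rows 28-31 [a,b,c=111]: 0101  = hex 5
Output column (row 0 .. row 31) = 11111111000000001111111101010101
Output column grouped in 4s = 1111 1111 0000 0000 1111 1111 0101 0101 = 0xFF00FF55
Convert to decimal digit by digit (value = value*16 + digit):
  F -> 15
  15*16 + 15 (F) = 255
  255*16 + 0 = 4080
  4080*16 + 0 = 65280
  65280*16 + 15 (F) = 1044495
  1044495*16 + 15 (F) = 16711935
  16711935*16 + 5 = 267390965
  267390965*16 + 5 = 4278255445
Decimal = 4278255445

4278255445


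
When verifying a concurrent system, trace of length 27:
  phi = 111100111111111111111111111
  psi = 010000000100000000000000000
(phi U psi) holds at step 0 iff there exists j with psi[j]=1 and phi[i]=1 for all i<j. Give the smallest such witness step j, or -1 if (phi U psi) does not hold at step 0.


(phi U psi) at 0: need smallest j with psi[j]=1 and phi[i]=1 for all i in [0,j).
Scan from step 0:
  step 0: phi=1, psi=0 -> continue
  step 1: psi=1 and phi held for [0,1) -> witness found
Witness step = 1

1


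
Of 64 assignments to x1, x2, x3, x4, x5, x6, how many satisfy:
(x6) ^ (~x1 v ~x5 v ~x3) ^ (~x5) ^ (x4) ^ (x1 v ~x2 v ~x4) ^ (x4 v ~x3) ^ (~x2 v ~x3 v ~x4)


CNF with 7 clauses over 6 vars (64 assignments).
An assignment satisfies CNF iff every clause has >=1 true literal.
Check each row (bits = x1,x2,x3,x4,x5,x6; clause T/F shown):
  row 0 [000000]: clauses=FTTFTTT -> 0
  row 1 [000001]: clauses=TTTFTTT -> 0
  row 2 [000010]: clauses=FTFFTTT -> 0
  row 3 [000011]: clauses=TTFFTTT -> 0
  row 4 [000100]: clauses=FTTTTTT -> 0
  (every remaining row is evaluated the same way; all 64 results are listed next)
Full result column, 8 rows per line (x1,x2,x3 fixed per line; x4,x5,x6 runs 000..111 left to right):
  rows 0-7 [x1,x2,x3=000]: 00000100  (ones: 1)
  rows 8-15 [x1,x2,x3=001]: 00000100  (ones: 1)
  rows 16-23 [x1,x2,x3=010]: 00000000  (ones: 0)
  rows 24-31 [x1,x2,x3=011]: 00000000  (ones: 0)
  rows 32-39 [x1,x2,x3=100]: 00000100  (ones: 1)
  rows 40-47 [x1,x2,x3=101]: 00000100  (ones: 1)
  rows 48-55 [x1,x2,x3=110]: 00000100  (ones: 1)
  rows 56-63 [x1,x2,x3=111]: 00000000  (ones: 0)
Satisfying assignments = 1+1+0+0+1+1+1+0 = 5

5


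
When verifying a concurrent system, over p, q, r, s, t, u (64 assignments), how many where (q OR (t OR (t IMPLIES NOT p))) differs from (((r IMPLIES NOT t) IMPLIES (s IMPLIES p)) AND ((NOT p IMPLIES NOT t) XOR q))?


F1 = (q OR (t OR (t IMPLIES NOT p)))
F2 = (((r IMPLIES NOT t) IMPLIES (s IMPLIES p)) AND ((NOT p IMPLIES NOT t) XOR q))
Evaluate both on each of 64 rows (bits = p,q,r,s,t,u):
  row 0 [000000]: F1=1 F2=1 -> 0
  row 1 [000001]: F1=1 F2=1 -> 0
  row 2 [000010]: F1=1 F2=0 (differ) -> 1
  row 3 [000011]: F1=1 F2=0 (differ) -> 1
  row 4 [000100]: F1=1 F2=0 (differ) -> 1
  (every remaining row is evaluated the same way; all 64 results are listed next)
Full result column, 8 rows per line (p,q,r fixed per line; s,t,u runs 000..111 left to right):
  rows 0-7 [p,q,r=000]: 00111111  (ones: 6)
  rows 8-15 [p,q,r=001]: 00111111  (ones: 6)
  rows 16-23 [p,q,r=010]: 11001111  (ones: 6)
  rows 24-31 [p,q,r=011]: 11001100  (ones: 4)
  rows 32-39 [p,q,r=100]: 00000000  (ones: 0)
  rows 40-47 [p,q,r=101]: 00000000  (ones: 0)
  rows 48-55 [p,q,r=110]: 11111111  (ones: 8)
  rows 56-63 [p,q,r=111]: 11111111  (ones: 8)
Disagreements = 6+6+6+4+0+0+8+8 = 38

38


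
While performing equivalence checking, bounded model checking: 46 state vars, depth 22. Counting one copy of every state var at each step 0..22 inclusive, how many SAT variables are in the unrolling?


BMC unrolls to depth k, creating one copy of each state var for steps 0..k.
Step count = 22 + 1 = 23 (steps 0 through 22)
Vars per step = 46
Total = 46 * 23 = 1058

1058


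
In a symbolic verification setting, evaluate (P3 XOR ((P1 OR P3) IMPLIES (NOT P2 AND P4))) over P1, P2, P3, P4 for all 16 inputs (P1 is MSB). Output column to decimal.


Formula: (P3 XOR ((P1 OR P3) IMPLIES (NOT P2 AND P4))) over P1, P2, P3, P4 (16 rows)
Evaluate each row (bits = P1,P2,P3,P4, MSB first):
  row 0 [0000]: (0 XOR ((0 OR 0) IMPLIES (NOT 0 AND 0))) -> 1
  row 1 [0001]: (0 XOR ((0 OR 0) IMPLIES (NOT 0 AND 1))) -> 1
  row 2 [0010]: (1 XOR ((0 OR 1) IMPLIES (NOT 0 AND 0))) -> 1
  row 3 [0011]: (1 XOR ((0 OR 1) IMPLIES (NOT 0 AND 1))) -> 0
  row 4 [0100]: (0 XOR ((0 OR 0) IMPLIES (NOT 1 AND 0))) -> 1
  row 5 [0101]: (0 XOR ((0 OR 0) IMPLIES (NOT 1 AND 1))) -> 1
  row 6 [0110]: (1 XOR ((0 OR 1) IMPLIES (NOT 1 AND 0))) -> 1
  row 7 [0111]: (1 XOR ((0 OR 1) IMPLIES (NOT 1 AND 1))) -> 1
  row 8 [1000]: (0 XOR ((1 OR 0) IMPLIES (NOT 0 AND 0))) -> 0
  row 9 [1001]: (0 XOR ((1 OR 0) IMPLIES (NOT 0 AND 1))) -> 1
  row 10 [1010]: (1 XOR ((1 OR 1) IMPLIES (NOT 0 AND 0))) -> 1
  row 11 [1011]: (1 XOR ((1 OR 1) IMPLIES (NOT 0 AND 1))) -> 0
  row 12 [1100]: (0 XOR ((1 OR 0) IMPLIES (NOT 1 AND 0))) -> 0
  row 13 [1101]: (0 XOR ((1 OR 0) IMPLIES (NOT 1 AND 1))) -> 0
  row 14 [1110]: (1 XOR ((1 OR 1) IMPLIES (NOT 1 AND 0))) -> 1
  row 15 [1111]: (1 XOR ((1 OR 1) IMPLIES (NOT 1 AND 1))) -> 1
Full result column, 4 rows per line (P1,P2 fixed per line; P3,P4 runs 00..11 left to right):
  rows 0-3 [P1,P2=00]: 1110  = hex E
  rows 4-7 [P1,P2=01]: 1111  = hex F
  rows 8-11 [P1,P2=10]: 0110  = hex 6
  rows 12-15 [P1,P2=11]: 0011  = hex 3
Output column (row 0 .. row 15) = 1110111101100011
Output column grouped in 4s = 1110 1111 0110 0011 = 0xEF63
Convert to decimal digit by digit (value = value*16 + digit):
  E -> 14
  14*16 + 15 (F) = 239
  239*16 + 6 = 3830
  3830*16 + 3 = 61283
Decimal = 61283

61283


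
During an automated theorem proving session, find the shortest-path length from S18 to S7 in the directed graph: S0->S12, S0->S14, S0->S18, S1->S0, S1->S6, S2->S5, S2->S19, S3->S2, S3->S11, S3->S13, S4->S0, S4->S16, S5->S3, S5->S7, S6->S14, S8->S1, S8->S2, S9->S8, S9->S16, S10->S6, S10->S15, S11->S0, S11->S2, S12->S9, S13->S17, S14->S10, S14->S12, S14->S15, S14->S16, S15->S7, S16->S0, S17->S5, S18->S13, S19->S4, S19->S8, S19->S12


BFS layer-by-layer from S18:
  dist 0: {S18}
  dist 1: {S13}
  dist 2: {S17}
  dist 3: {S5}
  dist 4: {S3, S7}
  -> S7 reached at distance 4
Shortest path length = 4

4


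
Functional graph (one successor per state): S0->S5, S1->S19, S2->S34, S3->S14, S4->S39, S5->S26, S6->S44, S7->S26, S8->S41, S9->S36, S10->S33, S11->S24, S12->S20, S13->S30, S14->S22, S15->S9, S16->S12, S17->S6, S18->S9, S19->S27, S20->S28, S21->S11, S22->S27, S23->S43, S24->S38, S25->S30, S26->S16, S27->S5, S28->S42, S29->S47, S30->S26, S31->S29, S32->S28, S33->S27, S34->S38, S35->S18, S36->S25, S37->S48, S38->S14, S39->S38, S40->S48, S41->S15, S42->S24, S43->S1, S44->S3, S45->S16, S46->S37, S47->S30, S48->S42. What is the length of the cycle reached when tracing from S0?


Trace from S0 until a state repeats:
  S0 -> S5 -> S26 -> S16 -> S12 -> S20 -> S28 -> S42 -> S24 -> S38 -> S14 -> S22 -> S27 -> S5
S5 first seen at step 1, revisited at step 13.
Cycle length = 13 - 1 = 12

12


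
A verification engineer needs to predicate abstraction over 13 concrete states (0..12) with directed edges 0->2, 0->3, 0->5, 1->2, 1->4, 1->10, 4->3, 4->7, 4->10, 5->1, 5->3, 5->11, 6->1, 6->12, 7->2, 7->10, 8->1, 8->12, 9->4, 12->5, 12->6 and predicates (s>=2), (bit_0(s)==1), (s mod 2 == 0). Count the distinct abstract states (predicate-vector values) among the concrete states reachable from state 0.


BFS from 0:
Concrete reachable: {0, 1, 2, 3, 4, 5, 7, 10, 11}
Abstract via predicates (s>=2), (bit_0(s)==1), (s mod 2 == 0):
  (0,0,1) <- {0}
  (0,1,0) <- {1}
  (1,0,1) <- {2, 4, 10}
  (1,1,0) <- {3, 5, 7, 11}
Distinct abstract states = 4

4


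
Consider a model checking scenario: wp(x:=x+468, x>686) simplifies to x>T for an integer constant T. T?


Formula: wp(x:=E, P) = P[E/x] (substitute E for x in postcondition)
Step 1: Postcondition: x>686
Step 2: Substitute x+468 for x: x+468>686
Step 3: Solve for x: x > 686-468 = 218

218


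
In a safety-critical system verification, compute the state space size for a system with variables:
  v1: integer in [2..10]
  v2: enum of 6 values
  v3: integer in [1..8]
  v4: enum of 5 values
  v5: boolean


State space = product of domain sizes of all variables.
Domain sizes:
  v1 (integer in [2..10]): 9
  v2 (enum of 6 values): 6
  v3 (integer in [1..8]): 8
  v4 (enum of 5 values): 5
  v5 (boolean): 2
Product = 9 * 6 * 8 * 5 * 2 = 4320

4320


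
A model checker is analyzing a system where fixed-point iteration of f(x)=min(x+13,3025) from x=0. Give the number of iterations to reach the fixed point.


Step 1: x=0, cap=3025, increment=13
Step 2: x grows by 13 each step until capped at 3025; fixed point is x=3025
Step 3: iterations = ceil(3025/13) = 233

233


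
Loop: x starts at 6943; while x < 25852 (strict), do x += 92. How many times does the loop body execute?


Step 1: x goes from 6943 toward 25852 by 92; the body runs while x<25852, so iterations = ceil((bound-start)/step)
Step 2: Distance=18909
Step 3: ceil(18909/92)=206

206


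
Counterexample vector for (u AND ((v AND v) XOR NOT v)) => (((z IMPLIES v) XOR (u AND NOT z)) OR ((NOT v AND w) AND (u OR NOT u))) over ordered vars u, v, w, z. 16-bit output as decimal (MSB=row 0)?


F1 = (u AND ((v AND v) XOR NOT v))
F2 = (((z IMPLIES v) XOR (u AND NOT z)) OR ((NOT v AND w) AND (u OR NOT u)))
Counterexample to F1=>F2 is where F1=1 and F2=0.
Evaluate each row (bits = u,v,w,z, MSB first):
  row 0 [0000]: F1=0 F2=1 -> F1&~F2 -> 0
  row 1 [0001]: F1=0 F2=0 -> F1&~F2 -> 0
  row 2 [0010]: F1=0 F2=1 -> F1&~F2 -> 0
  row 3 [0011]: F1=0 F2=1 -> F1&~F2 -> 0
  row 4 [0100]: F1=0 F2=1 -> F1&~F2 -> 0
  row 5 [0101]: F1=0 F2=1 -> F1&~F2 -> 0
  row 6 [0110]: F1=0 F2=1 -> F1&~F2 -> 0
  row 7 [0111]: F1=0 F2=1 -> F1&~F2 -> 0
  row 8 [1000]: F1=1 F2=0 -> F1&~F2 -> 1
  row 9 [1001]: F1=1 F2=0 -> F1&~F2 -> 1
  row 10 [1010]: F1=1 F2=1 -> F1&~F2 -> 0
  row 11 [1011]: F1=1 F2=1 -> F1&~F2 -> 0
  row 12 [1100]: F1=1 F2=0 -> F1&~F2 -> 1
  row 13 [1101]: F1=1 F2=1 -> F1&~F2 -> 0
  row 14 [1110]: F1=1 F2=0 -> F1&~F2 -> 1
  row 15 [1111]: F1=1 F2=1 -> F1&~F2 -> 0
Full result column, 4 rows per line (u,v fixed per line; w,z runs 00..11 left to right):
  rows 0-3 [u,v=00]: 0000  = hex 0
  rows 4-7 [u,v=01]: 0000  = hex 0
  rows 8-11 [u,v=10]: 1100  = hex C
  rows 12-15 [u,v=11]: 1010  = hex A
Counterexample vector (row 0 .. row 15) = 0000000011001010
Output column grouped in 4s = 0000 0000 1100 1010 = 0x00CA
Convert to decimal digit by digit (value = value*16 + digit):
  0 -> 0
  0*16 + 0 = 0
  0*16 + 12 (C) = 12
  12*16 + 10 (A) = 202
Decimal = 202

202


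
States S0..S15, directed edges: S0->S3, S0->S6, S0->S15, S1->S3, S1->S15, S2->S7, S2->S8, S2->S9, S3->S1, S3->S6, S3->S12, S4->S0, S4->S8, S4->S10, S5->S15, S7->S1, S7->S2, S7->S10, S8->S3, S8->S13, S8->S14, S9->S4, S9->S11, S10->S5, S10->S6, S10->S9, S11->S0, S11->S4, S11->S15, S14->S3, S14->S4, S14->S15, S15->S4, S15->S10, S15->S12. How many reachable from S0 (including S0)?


BFS from S0:
  layer 0: {S0}
  layer 1: {S3, S6, S15}
  layer 2: {S1, S4, S10, S12}
  layer 3: {S5, S8, S9}
  layer 4: {S11, S13, S14}
Reachable set: {S0, S1, S3, S4, S5, S6, S8, S9, S10, S11, S12, S13, S14, S15}
Count = 14

14


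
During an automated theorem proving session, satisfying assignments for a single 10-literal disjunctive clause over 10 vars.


Step 1: Total=2^10=1024
Step 2: Unsat when all 10 false: 2^0=1
Step 3: Sat=1024-1=1023

1023


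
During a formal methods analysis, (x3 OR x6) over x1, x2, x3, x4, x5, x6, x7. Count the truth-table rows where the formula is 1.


Formula: (x3 OR x6) over 7 vars (128 rows)
Evaluate each row (x1, x2, x3, x4, x5, x6, x7 as bits, MSB first):
  row 0 [0000000]: (0 OR 0) -> 0
  row 1 [0000001]: (0 OR 0) -> 0
  row 2 [0000010]: (0 OR 1) -> 1
  row 3 [0000011]: (0 OR 1) -> 1
  row 4 [0000100]: (0 OR 0) -> 0
  (every remaining row is evaluated the same way; all 128 results are listed next)
Full result column, 8 rows per line (x1,x2,x3,x4 fixed per line; x5,x6,x7 runs 000..111 left to right):
  rows 0-7 [x1,x2,x3,x4=0000]: 00110011  (ones: 4)
  rows 8-15 [x1,x2,x3,x4=0001]: 00110011  (ones: 4)
  rows 16-23 [x1,x2,x3,x4=0010]: 11111111  (ones: 8)
  rows 24-31 [x1,x2,x3,x4=0011]: 11111111  (ones: 8)
  rows 32-39 [x1,x2,x3,x4=0100]: 00110011  (ones: 4)
  rows 40-47 [x1,x2,x3,x4=0101]: 00110011  (ones: 4)
  rows 48-55 [x1,x2,x3,x4=0110]: 11111111  (ones: 8)
  rows 56-63 [x1,x2,x3,x4=0111]: 11111111  (ones: 8)
  rows 64-71 [x1,x2,x3,x4=1000]: 00110011  (ones: 4)
  rows 72-79 [x1,x2,x3,x4=1001]: 00110011  (ones: 4)
  rows 80-87 [x1,x2,x3,x4=1010]: 11111111  (ones: 8)
  rows 88-95 [x1,x2,x3,x4=1011]: 11111111  (ones: 8)
  rows 96-103 [x1,x2,x3,x4=1100]: 00110011  (ones: 4)
  rows 104-111 [x1,x2,x3,x4=1101]: 00110011  (ones: 4)
  rows 112-119 [x1,x2,x3,x4=1110]: 11111111  (ones: 8)
  rows 120-127 [x1,x2,x3,x4=1111]: 11111111  (ones: 8)
Count of 1-rows = 4+4+8+8+4+4+8+8+4+4+8+8+4+4+8+8 = 96

96
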